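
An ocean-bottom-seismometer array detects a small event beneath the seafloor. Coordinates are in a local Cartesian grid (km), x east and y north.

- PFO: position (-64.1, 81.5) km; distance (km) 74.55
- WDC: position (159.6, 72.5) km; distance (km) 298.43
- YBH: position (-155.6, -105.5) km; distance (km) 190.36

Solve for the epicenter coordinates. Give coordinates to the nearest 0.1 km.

-138.6 km east, 84.1 km north

Circle about each station: (x + 64.1)² + (y − 81.5)² = 74.55²; (x − 159.6)² + (y − 72.5)² = 298.43²; (x + 155.6)² + (y + 105.5)² = 190.36².
Subtracting the PFO equation from the WDC and YBH equations removes the quadratic terms:
447.4 x − 18.0 y = -63525.41
-183.0 x − 374.0 y = -6088.68
Solving the 2×2 system: x ≈ -138.6, y ≈ 84.1 km.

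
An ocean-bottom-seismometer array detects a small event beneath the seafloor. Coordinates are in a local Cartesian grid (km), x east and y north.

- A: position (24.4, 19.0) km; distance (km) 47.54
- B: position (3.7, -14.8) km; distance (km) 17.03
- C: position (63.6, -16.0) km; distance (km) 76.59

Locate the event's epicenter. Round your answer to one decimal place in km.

x ≈ -12.8 km, y ≈ -10.6 km

Circle about each station: (x − 24.4)² + (y − 19.0)² = 47.54²; (x − 3.7)² + (y + 14.8)² = 17.03²; (x − 63.6)² + (y + 16.0)² = 76.59².
Subtracting the A equation from the B and C equations removes the quadratic terms:
-41.4 x − 67.6 y = 1246.40
78.4 x − 70.0 y = -261.38
Solving the 2×2 system: x ≈ -12.8, y ≈ -10.6 km.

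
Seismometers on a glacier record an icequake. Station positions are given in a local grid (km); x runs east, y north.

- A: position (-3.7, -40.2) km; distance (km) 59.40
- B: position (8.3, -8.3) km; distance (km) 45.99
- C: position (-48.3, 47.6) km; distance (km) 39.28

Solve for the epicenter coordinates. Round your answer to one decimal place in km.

Circle about each station: (x + 3.7)² + (y + 40.2)² = 59.40²; (x − 8.3)² + (y + 8.3)² = 45.99²; (x + 48.3)² + (y − 47.6)² = 39.28².
Subtracting pairs of circle equations eliminates x²+y² and gives linear equations (the radical axes):
24.0 x + 63.8 y = -78.67
-89.2 x + 175.6 y = 4954.36
Solving the 2×2 system: x ≈ -33.3, y ≈ 11.3 km.
Check against A (with the unrounded x, y): √((x + 3.7)²+(y + 40.2)²) = 59.40 ≈ 59.40 km. ✓

(-33.3, 11.3)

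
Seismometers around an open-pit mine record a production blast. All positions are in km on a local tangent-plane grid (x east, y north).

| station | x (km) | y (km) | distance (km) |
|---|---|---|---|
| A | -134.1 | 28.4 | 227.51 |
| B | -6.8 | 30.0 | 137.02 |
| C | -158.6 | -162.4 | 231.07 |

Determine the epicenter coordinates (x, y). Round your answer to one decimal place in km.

60.6 km east, -89.3 km north

Circle about each station: (x + 134.1)² + (y − 28.4)² = 227.51²; (x + 6.8)² + (y − 30.0)² = 137.02²; (x + 158.6)² + (y + 162.4)² = 231.07².
Subtracting pairs of circle equations eliminates x²+y² and gives linear equations (the radical axes):
254.6 x + 3.2 y = 15143.19
-49.0 x − 381.6 y = 31105.81
Solving the 2×2 system: x ≈ 60.6, y ≈ -89.3 km.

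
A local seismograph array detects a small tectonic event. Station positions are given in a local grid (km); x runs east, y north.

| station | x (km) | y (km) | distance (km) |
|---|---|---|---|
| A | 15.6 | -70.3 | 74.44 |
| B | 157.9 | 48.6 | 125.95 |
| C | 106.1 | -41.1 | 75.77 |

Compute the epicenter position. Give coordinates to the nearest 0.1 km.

42.0 km east, -0.7 km north

Circle about each station: (x − 15.6)² + (y + 70.3)² = 74.44²; (x − 157.9)² + (y − 48.6)² = 125.95²; (x − 106.1)² + (y + 41.1)² = 75.77².
Subtracting pairs of circle equations eliminates x²+y² and gives linear equations (the radical axes):
284.6 x + 237.8 y = 11786.83
181.0 x + 58.4 y = 7561.19
Solving the 2×2 system: x ≈ 42.0, y ≈ -0.7 km.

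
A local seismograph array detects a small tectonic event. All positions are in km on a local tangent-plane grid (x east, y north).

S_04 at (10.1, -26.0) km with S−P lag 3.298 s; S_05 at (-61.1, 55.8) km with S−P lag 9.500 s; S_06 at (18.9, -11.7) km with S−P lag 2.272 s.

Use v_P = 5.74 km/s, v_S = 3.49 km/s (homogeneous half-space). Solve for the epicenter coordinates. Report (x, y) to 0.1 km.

Distance from S−P lag: d = Δt · v_P v_S / (v_P − v_S) = Δt · (5.74·3.49)/(5.74−3.49) ≈ 8.9034·Δt.
So d_S_04 = 29.36, d_S_05 = 84.58, d_S_06 = 20.23 km.
Circle about each station: (x − 10.1)² + (y + 26.0)² = 29.36²; (x + 61.1)² + (y − 55.8)² = 84.58²; (x − 18.9)² + (y + 11.7)² = 20.23².
Subtracting the S_04 equation from the S_05 and S_06 equations removes the quadratic terms:
-142.4 x + 163.6 y = -222.93
17.6 x + 28.6 y = 168.85
Solving the 2×2 system: x ≈ 4.9, y ≈ 2.9 km.
Check against S_04 (with the unrounded x, y): √((x − 10.1)²+(y + 26.0)²) = 29.36 ≈ 29.36 km. ✓

x ≈ 4.9 km, y ≈ 2.9 km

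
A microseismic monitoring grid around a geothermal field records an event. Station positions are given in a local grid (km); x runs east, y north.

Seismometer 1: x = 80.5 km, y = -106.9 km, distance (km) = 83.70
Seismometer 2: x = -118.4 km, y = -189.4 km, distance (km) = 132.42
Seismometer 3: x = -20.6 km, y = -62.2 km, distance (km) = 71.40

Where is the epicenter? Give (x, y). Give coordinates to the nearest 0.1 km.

Circle about each station: (x − 80.5)² + (y + 106.9)² = 83.70²; (x + 118.4)² + (y + 189.4)² = 132.42²; (x + 20.6)² + (y + 62.2)² = 71.40².
Subtracting the Seismometer 1 equation from the Seismometer 2 and Seismometer 3 equations removes the quadratic terms:
-397.8 x − 165.0 y = 21453.69
-202.2 x + 89.4 y = -11706.93
Solving the 2×2 system: x ≈ 0.2, y ≈ -130.5 km.
Check against Seismometer 1 (with the unrounded x, y): √((x − 80.5)²+(y + 106.9)²) = 83.70 ≈ 83.70 km. ✓

0.2 km east, -130.5 km north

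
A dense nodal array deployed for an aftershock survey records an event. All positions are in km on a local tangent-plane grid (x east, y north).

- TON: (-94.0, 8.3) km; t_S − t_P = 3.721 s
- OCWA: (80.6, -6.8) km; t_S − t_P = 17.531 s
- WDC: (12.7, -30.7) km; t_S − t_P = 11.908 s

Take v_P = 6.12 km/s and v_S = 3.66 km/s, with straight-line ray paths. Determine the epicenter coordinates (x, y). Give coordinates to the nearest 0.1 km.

(-73.4, 35.2)

Distance from S−P lag: d = Δt · v_P v_S / (v_P − v_S) = Δt · (6.12·3.66)/(6.12−3.66) ≈ 9.1054·Δt.
So d_TON = 33.88, d_OCWA = 159.63, d_WDC = 108.43 km.
Circle about each station: (x + 94.0)² + (y − 8.3)² = 33.88²; (x − 80.6)² + (y + 6.8)² = 159.63²; (x − 12.7)² + (y + 30.7)² = 108.43².
Subtracting pairs of circle equations eliminates x²+y² and gives linear equations (the radical axes):
349.2 x − 30.2 y = -26696.17
213.4 x − 78.0 y = -18410.32
Solving the 2×2 system: x ≈ -73.4, y ≈ 35.2 km.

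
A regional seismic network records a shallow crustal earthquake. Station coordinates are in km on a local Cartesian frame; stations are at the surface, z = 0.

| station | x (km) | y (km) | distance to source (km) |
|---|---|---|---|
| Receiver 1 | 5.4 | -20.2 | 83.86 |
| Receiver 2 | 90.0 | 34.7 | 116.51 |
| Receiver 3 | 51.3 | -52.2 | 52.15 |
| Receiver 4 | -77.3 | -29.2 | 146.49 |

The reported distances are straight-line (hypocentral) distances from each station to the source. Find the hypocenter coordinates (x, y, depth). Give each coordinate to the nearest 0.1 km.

x ≈ 55.6 km, y ≈ -64.5 km, depth ≈ 50.5 km

Each station gives a sphere (x−x_i)² + (y−y_i)² + z² = d_i² (stations at z=0).
Subtracting the Receiver 1 sphere from Receiver 2 and Receiver 3: z² cancels, leaving linear equations in x and y:
169.2 x + 109.8 y = 2324.81
91.8 x − 64.0 y = 9232.21
Solving: x ≈ 55.599, y ≈ -64.504 km (keep extra digits for the depth step; rounded: 55.6, -64.5).
Then from the Receiver 1 sphere: z² = 83.86² − (x − 5.4)² − (y + 20.2)² with x = 55.599, y = -64.504, so z ≈ 50.495 ≈ 50.5 km.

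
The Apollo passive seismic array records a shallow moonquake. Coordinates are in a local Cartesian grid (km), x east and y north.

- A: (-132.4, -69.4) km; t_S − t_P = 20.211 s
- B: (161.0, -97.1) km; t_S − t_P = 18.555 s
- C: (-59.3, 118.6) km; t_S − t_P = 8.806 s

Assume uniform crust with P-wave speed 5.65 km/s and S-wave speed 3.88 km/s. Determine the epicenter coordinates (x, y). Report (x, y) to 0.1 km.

(48.7, 103.4)

Distance from S−P lag: d = Δt · v_P v_S / (v_P − v_S) = Δt · (5.65·3.88)/(5.65−3.88) ≈ 12.3853·Δt.
So d_A = 250.32, d_B = 229.81, d_C = 109.07 km.
Circle about each station: (x + 132.4)² + (y + 69.4)² = 250.32²; (x − 161.0)² + (y + 97.1)² = 229.81²; (x + 59.3)² + (y − 118.6)² = 109.07².
Subtracting the A equation from the B and C equations removes the quadratic terms:
586.8 x − 55.4 y = 22850.76
146.2 x + 376.0 y = 46000.17
Solving the 2×2 system: x ≈ 48.7, y ≈ 103.4 km.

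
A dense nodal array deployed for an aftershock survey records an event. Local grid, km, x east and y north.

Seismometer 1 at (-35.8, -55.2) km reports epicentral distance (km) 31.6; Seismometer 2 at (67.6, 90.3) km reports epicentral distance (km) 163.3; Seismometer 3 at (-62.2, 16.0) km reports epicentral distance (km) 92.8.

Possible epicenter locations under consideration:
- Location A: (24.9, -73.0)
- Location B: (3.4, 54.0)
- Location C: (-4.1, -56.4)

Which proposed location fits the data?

For each candidate, compare |candidate − station| to the reported distance:
Location A: residuals Seismometer 1 31.7, Seismometer 2 5.5, Seismometer 3 31.7 → max 31.7 km
Location B: residuals Seismometer 1 84.4, Seismometer 2 89.5, Seismometer 3 17.0 → max 89.5 km
Location C: residuals Seismometer 1 0.1, Seismometer 2 0.0, Seismometer 3 0.0 → max 0.1 km
Only Location C has all residuals ≈ 0.

Location C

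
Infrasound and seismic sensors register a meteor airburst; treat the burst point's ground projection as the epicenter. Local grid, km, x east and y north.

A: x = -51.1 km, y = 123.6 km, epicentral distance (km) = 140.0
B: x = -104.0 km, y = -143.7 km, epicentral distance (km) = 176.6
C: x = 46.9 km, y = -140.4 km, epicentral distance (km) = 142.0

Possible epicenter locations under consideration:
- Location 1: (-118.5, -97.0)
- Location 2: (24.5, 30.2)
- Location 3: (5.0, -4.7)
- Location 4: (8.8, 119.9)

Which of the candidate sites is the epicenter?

For each candidate, compare |candidate − station| to the reported distance:
Location 1: residuals A 90.7, B 127.7, C 29.0 → max 127.7 km
Location 2: residuals A 19.8, B 39.6, C 30.1 → max 39.6 km
Location 3: residuals A 0.0, B 0.0, C 0.0 → max 0.0 km
Location 4: residuals A 80.0, B 110.1, C 121.1 → max 121.1 km
Only Location 3 has all residuals ≈ 0.

Location 3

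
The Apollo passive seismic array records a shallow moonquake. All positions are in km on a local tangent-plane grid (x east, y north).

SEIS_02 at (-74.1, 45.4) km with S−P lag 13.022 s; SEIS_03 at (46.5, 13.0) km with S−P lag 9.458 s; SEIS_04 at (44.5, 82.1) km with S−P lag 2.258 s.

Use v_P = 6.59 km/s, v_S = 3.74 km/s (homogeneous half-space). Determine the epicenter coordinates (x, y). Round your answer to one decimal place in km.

28.1 km east, 92.7 km north

Distance from S−P lag: d = Δt · v_P v_S / (v_P − v_S) = Δt · (6.59·3.74)/(6.59−3.74) ≈ 8.6479·Δt.
So d_SEIS_02 = 112.61, d_SEIS_03 = 81.79, d_SEIS_04 = 19.53 km.
Circle about each station: (x + 74.1)² + (y − 45.4)² = 112.61²; (x − 46.5)² + (y − 13.0)² = 81.79²; (x − 44.5)² + (y − 82.1)² = 19.53².
Subtracting pairs of circle equations eliminates x²+y² and gives linear equations (the radical axes):
241.2 x − 64.8 y = 770.69
237.2 x + 73.4 y = 13468.28
Solving the 2×2 system: x ≈ 28.1, y ≈ 92.7 km.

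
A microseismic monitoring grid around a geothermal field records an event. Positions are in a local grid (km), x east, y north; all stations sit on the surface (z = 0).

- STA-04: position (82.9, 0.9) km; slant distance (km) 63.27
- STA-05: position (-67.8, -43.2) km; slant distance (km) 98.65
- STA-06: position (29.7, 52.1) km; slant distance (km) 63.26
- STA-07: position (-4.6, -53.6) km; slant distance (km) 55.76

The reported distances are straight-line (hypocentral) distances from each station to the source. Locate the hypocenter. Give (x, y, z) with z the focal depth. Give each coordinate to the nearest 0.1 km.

Each station gives a sphere (x−x_i)² + (y−y_i)² + z² = d_i² (stations at z=0).
Subtracting the STA-04 sphere from STA-05 and STA-06: z² cancels, leaving linear equations in x and y:
-301.4 x − 88.2 y = -6138.87
-106.4 x + 102.4 y = -3275.45
Solving: x ≈ 22.797, y ≈ -8.300 km (keep extra digits for the depth step; rounded: 22.8, -8.3).
Then from the STA-04 sphere: z² = 63.27² − (x − 82.9)² − (y − 0.9)² with x = 22.797, y = -8.300, so z ≈ 17.495 ≈ 17.5 km.

(22.8, -8.3, 17.5)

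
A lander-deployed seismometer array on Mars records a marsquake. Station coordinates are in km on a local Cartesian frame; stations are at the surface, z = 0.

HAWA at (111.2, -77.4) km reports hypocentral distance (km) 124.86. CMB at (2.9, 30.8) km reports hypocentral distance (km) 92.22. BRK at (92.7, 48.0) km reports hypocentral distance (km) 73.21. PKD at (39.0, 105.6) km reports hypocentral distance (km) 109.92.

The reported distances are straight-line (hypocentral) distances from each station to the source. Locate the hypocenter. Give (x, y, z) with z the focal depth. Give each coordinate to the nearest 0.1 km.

Each station gives a sphere (x−x_i)² + (y−y_i)² + z² = d_i² (stations at z=0).
Subtracting the HAWA sphere from CMB and BRK: z² cancels, leaving linear equations in x and y:
-216.6 x + 216.4 y = -10313.66
-37.0 x + 250.8 y = 2771.41
Solving: x ≈ 68.796, y ≈ 21.200 km (keep extra digits for the depth step; rounded: 68.8, 21.2).
Then from the HAWA sphere: z² = 124.86² − (x − 111.2)² − (y + 77.4)² with x = 68.796, y = 21.200, so z ≈ 63.796 ≈ 63.8 km.
Check against PKD (with the unrounded solution): distance 109.91 ≈ 109.92 km. ✓

x ≈ 68.8 km, y ≈ 21.2 km, depth ≈ 63.8 km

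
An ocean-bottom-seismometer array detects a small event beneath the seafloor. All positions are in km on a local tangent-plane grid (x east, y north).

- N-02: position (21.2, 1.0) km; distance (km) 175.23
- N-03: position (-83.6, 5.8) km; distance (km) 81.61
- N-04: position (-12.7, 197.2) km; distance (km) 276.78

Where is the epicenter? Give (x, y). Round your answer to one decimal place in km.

Circle about each station: (x − 21.2)² + (y − 1.0)² = 175.23²; (x + 83.6)² + (y − 5.8)² = 81.61²; (x + 12.7)² + (y − 197.2)² = 276.78².
Subtracting pairs of circle equations eliminates x²+y² and gives linear equations (the radical axes):
-209.6 x + 9.6 y = 30617.52
-67.8 x + 392.4 y = -7302.93
Solving the 2×2 system: x ≈ -148.1, y ≈ -44.2 km.

-148.1 km east, -44.2 km north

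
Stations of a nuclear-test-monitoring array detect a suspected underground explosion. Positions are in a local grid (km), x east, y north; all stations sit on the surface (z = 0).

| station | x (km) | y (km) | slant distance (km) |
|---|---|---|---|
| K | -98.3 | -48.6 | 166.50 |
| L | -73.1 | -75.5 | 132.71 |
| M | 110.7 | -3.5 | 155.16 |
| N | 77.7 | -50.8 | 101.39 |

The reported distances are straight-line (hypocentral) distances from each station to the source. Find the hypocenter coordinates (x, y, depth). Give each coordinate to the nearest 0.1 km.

x ≈ 38.2 km, y ≈ -133.9 km, depth ≈ 42.6 km

Each station gives a sphere (x−x_i)² + (y−y_i)² + z² = d_i² (stations at z=0).
Subtracting the K sphere from L and M: z² cancels, leaving linear equations in x and y:
50.4 x − 53.8 y = 9129.32
418.0 x + 90.2 y = 3889.51
Solving: x ≈ 38.200, y ≈ -133.904 km (keep extra digits for the depth step; rounded: 38.2, -133.9).
Then from the K sphere: z² = 166.50² − (x + 98.3)² − (y + 48.6)² with x = 38.200, y = -133.904, so z ≈ 42.582 ≈ 42.6 km.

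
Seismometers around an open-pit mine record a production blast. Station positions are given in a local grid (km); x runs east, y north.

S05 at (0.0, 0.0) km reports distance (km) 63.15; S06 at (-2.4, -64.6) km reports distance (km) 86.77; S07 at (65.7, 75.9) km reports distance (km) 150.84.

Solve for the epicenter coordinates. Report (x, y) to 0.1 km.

Circle about each station: x² + y² = 63.15²; (x + 2.4)² + (y + 64.6)² = 86.77²; (x − 65.7)² + (y − 75.9)² = 150.84².
Subtracting the S05 equation from the S06 and S07 equations removes the quadratic terms:
-4.8 x − 129.2 y = 637.81
131.4 x + 151.8 y = -8687.48
Solving the 2×2 system: x ≈ -63.1, y ≈ -2.6 km.

-63.1 km east, -2.6 km north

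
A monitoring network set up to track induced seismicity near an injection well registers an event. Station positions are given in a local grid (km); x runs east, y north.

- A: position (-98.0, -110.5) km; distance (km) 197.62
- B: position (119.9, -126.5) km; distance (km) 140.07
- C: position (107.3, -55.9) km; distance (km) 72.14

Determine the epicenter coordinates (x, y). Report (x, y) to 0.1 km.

x ≈ 64.4 km, y ≈ 2.1 km

Circle about each station: (x + 98.0)² + (y + 110.5)² = 197.62²; (x − 119.9)² + (y + 126.5)² = 140.07²; (x − 107.3)² + (y + 55.9)² = 72.14².
Subtracting the A equation from the B and C equations removes the quadratic terms:
435.8 x − 32.0 y = 27998.07
410.6 x + 109.2 y = 26673.33
Solving the 2×2 system: x ≈ 64.4, y ≈ 2.1 km.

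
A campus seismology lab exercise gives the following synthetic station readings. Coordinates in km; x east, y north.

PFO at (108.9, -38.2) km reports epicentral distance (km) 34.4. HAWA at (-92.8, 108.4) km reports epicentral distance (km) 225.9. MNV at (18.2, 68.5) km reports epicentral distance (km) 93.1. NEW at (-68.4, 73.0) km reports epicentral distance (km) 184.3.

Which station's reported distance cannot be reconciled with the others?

Solve using three stations at a time. Using PFO, HAWA, NEW (subtract circle equations pairwise → linear system) gives (x, y) ≈ (74.6, -43.3).
Distances from that point to each station vs reported:
  PFO: calculated 34.7 vs reported 34.4 → residual 0.3 km
  HAWA: calculated 225.9 vs reported 225.9 → residual 0.0 km
  MNV: calculated 125.3 vs reported 93.1 → residual 32.2 km
  NEW: calculated 184.4 vs reported 184.3 → residual 0.1 km
PFO, HAWA, NEW are mutually consistent (residuals ≈ 0); MNV is off by 32.2 km.

MNV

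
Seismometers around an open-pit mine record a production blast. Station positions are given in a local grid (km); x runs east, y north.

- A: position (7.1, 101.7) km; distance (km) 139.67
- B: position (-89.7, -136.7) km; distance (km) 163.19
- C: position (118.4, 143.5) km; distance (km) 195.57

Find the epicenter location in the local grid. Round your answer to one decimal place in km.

37.6 km east, -34.6 km north

Circle about each station: (x − 7.1)² + (y − 101.7)² = 139.67²; (x + 89.7)² + (y + 136.7)² = 163.19²; (x − 118.4)² + (y − 143.5)² = 195.57².
Subtracting the A equation from the B and C equations removes the quadratic terms:
-193.6 x − 476.8 y = 9216.41
222.6 x + 83.6 y = 5477.59
Solving the 2×2 system: x ≈ 37.6, y ≈ -34.6 km.
Check against A (with the unrounded x, y): √((x − 7.1)²+(y − 101.7)²) = 139.67 ≈ 139.67 km. ✓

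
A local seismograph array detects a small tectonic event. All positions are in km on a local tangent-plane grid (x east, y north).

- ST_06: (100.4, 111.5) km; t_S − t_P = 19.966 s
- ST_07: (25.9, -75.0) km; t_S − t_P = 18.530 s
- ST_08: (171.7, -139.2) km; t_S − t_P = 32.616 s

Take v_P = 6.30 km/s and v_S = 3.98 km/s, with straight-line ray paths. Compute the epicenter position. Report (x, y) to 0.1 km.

-111.5 km east, 70.7 km north

Distance from S−P lag: d = Δt · v_P v_S / (v_P − v_S) = Δt · (6.30·3.98)/(6.30−3.98) ≈ 10.8078·Δt.
So d_ST_06 = 215.79, d_ST_07 = 200.27, d_ST_08 = 352.51 km.
Circle about each station: (x − 100.4)² + (y − 111.5)² = 215.79²; (x − 25.9)² + (y + 75.0)² = 200.27²; (x − 171.7)² + (y + 139.2)² = 352.51².
Subtracting the ST_06 equation from the ST_07 and ST_08 equations removes the quadratic terms:
-149.0 x − 373.0 y = -9759.35
142.6 x − 501.4 y = -51352.86
Solving the 2×2 system: x ≈ -111.5, y ≈ 70.7 km.
Check against ST_06 (with the unrounded x, y): √((x − 100.4)²+(y − 111.5)²) = 215.80 ≈ 215.79 km. ✓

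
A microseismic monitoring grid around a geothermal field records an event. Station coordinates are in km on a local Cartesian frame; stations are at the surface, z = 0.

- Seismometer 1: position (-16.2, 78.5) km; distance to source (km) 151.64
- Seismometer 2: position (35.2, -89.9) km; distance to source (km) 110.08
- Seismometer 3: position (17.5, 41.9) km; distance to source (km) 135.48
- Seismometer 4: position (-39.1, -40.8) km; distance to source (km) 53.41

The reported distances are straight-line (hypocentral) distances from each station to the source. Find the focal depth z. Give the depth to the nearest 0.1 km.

45.4 km

Each station gives a sphere (x−x_i)² + (y−y_i)² + z² = d_i² (stations at z=0).
Subtracting the Seismometer 1 sphere from Seismometer 2 and Seismometer 3: z² cancels, leaving linear equations in x and y:
102.8 x − 336.8 y = 13773.44
67.4 x − 73.2 y = 277.03
Solving: x ≈ -60.289, y ≈ -59.297 km (keep extra digits for the depth step; rounded: -60.3, -59.3).
Then from the Seismometer 1 sphere: z² = 151.64² − (x + 16.2)² − (y − 78.5)² with x = -60.289, y = -59.297, so z ≈ 45.418 ≈ 45.4 km.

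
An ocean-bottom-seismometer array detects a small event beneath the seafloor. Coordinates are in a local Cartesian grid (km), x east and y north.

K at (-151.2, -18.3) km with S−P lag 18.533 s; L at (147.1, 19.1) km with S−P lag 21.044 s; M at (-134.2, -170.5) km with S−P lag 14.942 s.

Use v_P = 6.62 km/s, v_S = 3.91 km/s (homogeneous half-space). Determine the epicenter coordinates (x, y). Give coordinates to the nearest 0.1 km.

x ≈ -2.8 km, y ≈ -114.8 km

Distance from S−P lag: d = Δt · v_P v_S / (v_P − v_S) = Δt · (6.62·3.91)/(6.62−3.91) ≈ 9.5514·Δt.
So d_K = 177.02, d_L = 201.00, d_M = 142.72 km.
Circle about each station: (x + 151.2)² + (y + 18.3)² = 177.02²; (x − 147.1)² + (y − 19.1)² = 201.00²; (x + 134.2)² + (y + 170.5)² = 142.72².
Subtracting pairs of circle equations eliminates x²+y² and gives linear equations (the radical axes):
596.6 x + 74.8 y = -10258.03
34.0 x − 304.4 y = 34850.64
Solving the 2×2 system: x ≈ -2.8, y ≈ -114.8 km.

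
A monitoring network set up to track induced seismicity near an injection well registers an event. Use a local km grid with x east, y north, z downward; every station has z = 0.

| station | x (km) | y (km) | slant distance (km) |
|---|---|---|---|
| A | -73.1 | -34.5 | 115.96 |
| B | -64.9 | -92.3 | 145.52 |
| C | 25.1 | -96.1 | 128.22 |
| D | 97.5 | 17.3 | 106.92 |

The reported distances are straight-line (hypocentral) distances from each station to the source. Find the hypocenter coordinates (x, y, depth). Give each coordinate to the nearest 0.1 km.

x ≈ 11.0 km, y ≈ 14.8 km, depth ≈ 62.8 km

Each station gives a sphere (x−x_i)² + (y−y_i)² + z² = d_i² (stations at z=0).
Subtracting the A sphere from B and C: z² cancels, leaving linear equations in x and y:
16.4 x − 115.6 y = -1531.91
196.4 x − 123.2 y = 337.71
Solving: x ≈ 11.012, y ≈ 14.814 km (keep extra digits for the depth step; rounded: 11.0, 14.8).
Then from the A sphere: z² = 115.96² − (x + 73.1)² − (y + 34.5)² with x = 11.012, y = 14.814, so z ≈ 62.770 ≈ 62.8 km.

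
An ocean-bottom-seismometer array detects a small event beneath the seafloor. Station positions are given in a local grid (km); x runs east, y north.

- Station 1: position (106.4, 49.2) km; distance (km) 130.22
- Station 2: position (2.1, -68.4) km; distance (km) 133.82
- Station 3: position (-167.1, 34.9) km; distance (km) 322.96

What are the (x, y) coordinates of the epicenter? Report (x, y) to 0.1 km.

Circle about each station: (x − 106.4)² + (y − 49.2)² = 130.22²; (x − 2.1)² + (y + 68.4)² = 133.82²; (x + 167.1)² + (y − 34.9)² = 322.96².
Subtracting pairs of circle equations eliminates x²+y² and gives linear equations (the radical axes):
-208.6 x − 235.2 y = -10009.17
-547.0 x − 28.6 y = -71947.09
Solving the 2×2 system: x ≈ 135.6, y ≈ -77.7 km.

(135.6, -77.7)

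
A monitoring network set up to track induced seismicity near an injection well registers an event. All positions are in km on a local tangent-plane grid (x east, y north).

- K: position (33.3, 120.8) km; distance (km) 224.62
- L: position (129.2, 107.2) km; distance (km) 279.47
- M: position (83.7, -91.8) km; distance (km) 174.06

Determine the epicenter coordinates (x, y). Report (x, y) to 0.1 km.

(-88.7, -67.8)

Circle about each station: (x − 33.3)² + (y − 120.8)² = 224.62²; (x − 129.2)² + (y − 107.2)² = 279.47²; (x − 83.7)² + (y + 91.8)² = 174.06².
Subtracting the K equation from the L and M equations removes the quadratic terms:
191.8 x − 27.2 y = -15166.39
100.8 x − 425.2 y = 19888.66
Solving the 2×2 system: x ≈ -88.7, y ≈ -67.8 km.
Check against K (with the unrounded x, y): √((x − 33.3)²+(y − 120.8)²) = 224.61 ≈ 224.62 km. ✓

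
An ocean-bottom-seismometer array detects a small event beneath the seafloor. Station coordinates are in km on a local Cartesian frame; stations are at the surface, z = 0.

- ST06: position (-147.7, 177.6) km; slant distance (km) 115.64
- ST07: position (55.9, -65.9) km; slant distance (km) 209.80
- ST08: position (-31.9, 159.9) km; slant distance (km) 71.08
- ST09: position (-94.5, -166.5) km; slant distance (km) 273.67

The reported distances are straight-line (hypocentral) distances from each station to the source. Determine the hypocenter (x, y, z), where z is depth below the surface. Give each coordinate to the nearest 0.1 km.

Each station gives a sphere (x−x_i)² + (y−y_i)² + z² = d_i² (stations at z=0).
Subtracting the ST06 sphere from ST07 and ST08: z² cancels, leaving linear equations in x and y:
407.2 x − 487.0 y = -76532.86
231.6 x − 35.4 y = -18451.19
Solving: x ≈ -63.802, y ≈ 103.804 km (keep extra digits for the depth step; rounded: -63.8, 103.8).
Then from the ST06 sphere: z² = 115.64² − (x + 147.7)² − (y − 177.6)² with x = -63.802, y = 103.804, so z ≈ 29.797 ≈ 29.8 km.

x ≈ -63.8 km, y ≈ 103.8 km, depth ≈ 29.8 km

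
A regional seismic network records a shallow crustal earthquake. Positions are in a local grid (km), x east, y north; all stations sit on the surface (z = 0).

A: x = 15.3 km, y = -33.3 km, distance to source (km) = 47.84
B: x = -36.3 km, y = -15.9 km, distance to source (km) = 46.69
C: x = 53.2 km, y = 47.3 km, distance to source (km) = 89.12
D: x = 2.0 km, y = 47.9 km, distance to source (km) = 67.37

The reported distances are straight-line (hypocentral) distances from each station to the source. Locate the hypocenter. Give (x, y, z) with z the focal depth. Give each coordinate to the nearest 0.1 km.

x ≈ -6.3 km, y ≈ -9.0 km, depth ≈ 35.1 km

Each station gives a sphere (x−x_i)² + (y−y_i)² + z² = d_i² (stations at z=0).
Subtracting the A sphere from B and C: z² cancels, leaving linear equations in x and y:
-103.2 x + 34.8 y = 336.23
75.8 x + 161.2 y = -1929.16
Solving: x ≈ -6.295, y ≈ -9.007 km (keep extra digits for the depth step; rounded: -6.3, -9.0).
Then from the A sphere: z² = 47.84² − (x − 15.3)² − (y + 33.3)² with x = -6.295, y = -9.007, so z ≈ 35.102 ≈ 35.1 km.
Check against D (with the unrounded solution): distance 67.38 ≈ 67.37 km. ✓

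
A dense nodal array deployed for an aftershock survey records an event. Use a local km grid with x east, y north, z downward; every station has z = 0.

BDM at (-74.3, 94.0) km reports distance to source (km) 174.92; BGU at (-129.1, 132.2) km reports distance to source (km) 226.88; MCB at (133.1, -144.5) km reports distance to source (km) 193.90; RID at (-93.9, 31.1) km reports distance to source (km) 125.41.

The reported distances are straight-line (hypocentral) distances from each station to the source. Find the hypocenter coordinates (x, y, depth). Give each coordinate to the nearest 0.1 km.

x ≈ -38.7 km, y ≈ -69.8 km, depth ≈ 50.0 km

Each station gives a sphere (x−x_i)² + (y−y_i)² + z² = d_i² (stations at z=0).
Subtracting the BDM sphere from BGU and MCB: z² cancels, leaving linear equations in x and y:
-109.6 x + 76.4 y = -1090.37
414.8 x − 477.0 y = 17239.17
Solving: x ≈ -38.709, y ≈ -69.803 km (keep extra digits for the depth step; rounded: -38.7, -69.8).
Then from the BDM sphere: z² = 174.92² − (x + 74.3)² − (y − 94.0)² with x = -38.709, y = -69.803, so z ≈ 49.989 ≈ 50.0 km.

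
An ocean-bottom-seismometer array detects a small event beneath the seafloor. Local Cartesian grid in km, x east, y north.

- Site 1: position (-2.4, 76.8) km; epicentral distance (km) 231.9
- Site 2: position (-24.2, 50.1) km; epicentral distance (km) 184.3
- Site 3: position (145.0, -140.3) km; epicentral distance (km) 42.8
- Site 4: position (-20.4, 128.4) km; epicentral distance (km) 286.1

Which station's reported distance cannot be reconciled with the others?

Site 2

Solve using three stations at a time. Using Site 1, Site 3, Site 4 (subtract circle equations pairwise → linear system) gives (x, y) ≈ (104.0, -129.2).
Distances from that point to each station vs reported:
  Site 1: calculated 231.8 vs reported 231.9 → residual 0.1 km
  Site 2: calculated 220.4 vs reported 184.3 → residual 36.1 km
  Site 3: calculated 42.5 vs reported 42.8 → residual 0.3 km
  Site 4: calculated 286.1 vs reported 286.1 → residual 0.0 km
Site 1, Site 3, Site 4 are mutually consistent (residuals ≈ 0); Site 2 is off by 36.1 km.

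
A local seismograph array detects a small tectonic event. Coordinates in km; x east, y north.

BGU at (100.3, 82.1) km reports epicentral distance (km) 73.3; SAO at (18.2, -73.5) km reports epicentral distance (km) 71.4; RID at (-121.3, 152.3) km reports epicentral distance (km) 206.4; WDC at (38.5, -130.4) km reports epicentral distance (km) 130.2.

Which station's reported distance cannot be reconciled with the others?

Solve using three stations at a time. Using SAO, RID, WDC (subtract circle equations pairwise → linear system) gives (x, y) ≈ (14.9, -2.6).
Distances from that point to each station vs reported:
  BGU: calculated 120.2 vs reported 73.3 → residual 46.9 km
  SAO: calculated 71.0 vs reported 71.4 → residual 0.4 km
  RID: calculated 206.3 vs reported 206.4 → residual 0.1 km
  WDC: calculated 130.0 vs reported 130.2 → residual 0.2 km
SAO, RID, WDC are mutually consistent (residuals ≈ 0); BGU is off by 46.9 km.

BGU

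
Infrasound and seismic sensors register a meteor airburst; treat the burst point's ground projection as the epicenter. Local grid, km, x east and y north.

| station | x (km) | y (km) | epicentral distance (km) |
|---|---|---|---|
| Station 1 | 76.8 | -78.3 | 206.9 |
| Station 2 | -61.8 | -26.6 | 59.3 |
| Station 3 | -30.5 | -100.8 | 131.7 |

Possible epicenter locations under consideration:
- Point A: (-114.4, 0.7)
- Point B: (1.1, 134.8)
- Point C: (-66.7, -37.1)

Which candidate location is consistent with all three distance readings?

For each candidate, compare |candidate − station| to the reported distance:
Point A: residuals Station 1 0.0, Station 2 0.0, Station 3 0.0 → max 0.0 km
Point B: residuals Station 1 19.2, Station 2 113.9, Station 3 106.0 → max 113.9 km
Point C: residuals Station 1 57.6, Station 2 47.7, Station 3 58.4 → max 58.4 km
Only Point A has all residuals ≈ 0.

Point A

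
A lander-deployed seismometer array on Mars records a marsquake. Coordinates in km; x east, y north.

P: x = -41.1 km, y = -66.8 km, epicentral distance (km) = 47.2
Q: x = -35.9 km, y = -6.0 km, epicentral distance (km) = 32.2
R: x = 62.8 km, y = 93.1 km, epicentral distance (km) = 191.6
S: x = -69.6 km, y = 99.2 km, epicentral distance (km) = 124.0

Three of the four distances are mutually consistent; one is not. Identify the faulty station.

R

Solve using three stations at a time. Using P, Q, S (subtract circle equations pairwise → linear system) gives (x, y) ≈ (-62.2, -24.6).
Distances from that point to each station vs reported:
  P: calculated 47.2 vs reported 47.2 → residual 0.0 km
  Q: calculated 32.2 vs reported 32.2 → residual 0.0 km
  R: calculated 171.7 vs reported 191.6 → residual 19.9 km
  S: calculated 124.0 vs reported 124.0 → residual 0.0 km
P, Q, S are mutually consistent (residuals ≈ 0); R is off by 19.9 km.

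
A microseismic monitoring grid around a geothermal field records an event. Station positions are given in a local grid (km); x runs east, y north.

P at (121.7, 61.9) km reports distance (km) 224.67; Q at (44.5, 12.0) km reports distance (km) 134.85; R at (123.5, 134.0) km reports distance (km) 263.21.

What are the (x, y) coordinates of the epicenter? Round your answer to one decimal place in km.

Circle about each station: (x − 121.7)² + (y − 61.9)² = 224.67²; (x − 44.5)² + (y − 12.0)² = 134.85²; (x − 123.5)² + (y − 134.0)² = 263.21².
Subtracting the P equation from the Q and R equations removes the quadratic terms:
-154.4 x − 99.8 y = 15773.84
3.6 x + 144.2 y = -4237.15
Solving the 2×2 system: x ≈ -84.5, y ≈ -27.3 km.

(-84.5, -27.3)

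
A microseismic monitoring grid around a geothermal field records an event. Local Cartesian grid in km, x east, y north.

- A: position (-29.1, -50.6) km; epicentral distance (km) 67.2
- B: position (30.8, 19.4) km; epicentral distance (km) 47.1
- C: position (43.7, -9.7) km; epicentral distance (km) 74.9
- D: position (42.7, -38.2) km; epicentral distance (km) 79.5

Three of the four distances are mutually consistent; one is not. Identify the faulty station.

Solve using three stations at a time. Using A, B, D (subtract circle equations pairwise → linear system) gives (x, y) ≈ (-16.1, 15.3).
Distances from that point to each station vs reported:
  A: calculated 67.2 vs reported 67.2 → residual 0.0 km
  B: calculated 47.1 vs reported 47.1 → residual 0.0 km
  C: calculated 64.8 vs reported 74.9 → residual 10.1 km
  D: calculated 79.5 vs reported 79.5 → residual 0.0 km
A, B, D are mutually consistent (residuals ≈ 0); C is off by 10.1 km.

C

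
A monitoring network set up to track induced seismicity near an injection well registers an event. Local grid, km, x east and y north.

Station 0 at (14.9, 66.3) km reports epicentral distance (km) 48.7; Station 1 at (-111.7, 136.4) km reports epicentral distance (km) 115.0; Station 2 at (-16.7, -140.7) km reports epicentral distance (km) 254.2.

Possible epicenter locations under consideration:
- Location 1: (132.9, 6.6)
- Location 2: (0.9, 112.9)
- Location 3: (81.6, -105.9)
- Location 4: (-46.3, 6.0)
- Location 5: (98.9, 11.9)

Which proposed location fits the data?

For each candidate, compare |candidate − station| to the reported distance:
Location 1: residuals Station 0 83.5, Station 1 161.9, Station 2 44.3 → max 161.9 km
Location 2: residuals Station 0 0.0, Station 1 0.0, Station 2 0.0 → max 0.0 km
Location 3: residuals Station 0 136.0, Station 1 195.0, Station 2 149.9 → max 195.0 km
Location 4: residuals Station 0 37.2, Station 1 30.9, Station 2 104.5 → max 104.5 km
Location 5: residuals Station 0 51.4, Station 1 129.6, Station 2 62.8 → max 129.6 km
Only Location 2 has all residuals ≈ 0.

Location 2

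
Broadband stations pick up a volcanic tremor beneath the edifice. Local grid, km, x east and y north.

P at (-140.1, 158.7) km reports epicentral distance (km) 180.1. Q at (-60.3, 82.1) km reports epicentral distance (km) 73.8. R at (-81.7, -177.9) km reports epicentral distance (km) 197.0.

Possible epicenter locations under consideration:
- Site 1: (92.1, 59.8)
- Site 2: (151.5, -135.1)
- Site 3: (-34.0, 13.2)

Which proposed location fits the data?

For each candidate, compare |candidate − station| to the reported distance:
Site 1: residuals P 72.3, Q 80.2, R 97.5 → max 97.5 km
Site 2: residuals P 233.8, Q 229.6, R 40.1 → max 233.8 km
Site 3: residuals P 0.0, Q 0.1, R 0.0 → max 0.1 km
Only Site 3 has all residuals ≈ 0.

Site 3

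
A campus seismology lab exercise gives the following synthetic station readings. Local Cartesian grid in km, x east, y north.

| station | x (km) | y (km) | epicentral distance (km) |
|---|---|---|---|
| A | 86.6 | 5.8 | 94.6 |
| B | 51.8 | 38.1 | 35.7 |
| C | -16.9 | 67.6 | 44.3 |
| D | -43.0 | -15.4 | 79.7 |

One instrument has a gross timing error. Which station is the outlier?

Solve using three stations at a time. Using B, C, D (subtract circle equations pairwise → linear system) gives (x, y) ≈ (16.1, 38.1).
Distances from that point to each station vs reported:
  A: calculated 77.5 vs reported 94.6 → residual 17.1 km
  B: calculated 35.7 vs reported 35.7 → residual 0.0 km
  C: calculated 44.3 vs reported 44.3 → residual 0.0 km
  D: calculated 79.7 vs reported 79.7 → residual 0.0 km
B, C, D are mutually consistent (residuals ≈ 0); A is off by 17.1 km.

A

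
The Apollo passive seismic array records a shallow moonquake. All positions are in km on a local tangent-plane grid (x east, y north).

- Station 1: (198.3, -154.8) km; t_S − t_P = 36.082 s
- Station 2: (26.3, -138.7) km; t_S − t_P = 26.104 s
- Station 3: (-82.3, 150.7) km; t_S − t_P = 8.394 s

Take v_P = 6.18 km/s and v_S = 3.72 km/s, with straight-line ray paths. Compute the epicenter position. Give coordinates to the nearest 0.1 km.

Distance from S−P lag: d = Δt · v_P v_S / (v_P − v_S) = Δt · (6.18·3.72)/(6.18−3.72) ≈ 9.3454·Δt.
So d_Station 1 = 337.20, d_Station 2 = 243.95, d_Station 3 = 78.45 km.
Circle about each station: (x − 198.3)² + (y + 154.8)² = 337.20²; (x − 26.3)² + (y + 138.7)² = 243.95²; (x + 82.3)² + (y − 150.7)² = 78.45².
Subtracting the Station 1 equation from the Station 2 and Station 3 equations removes the quadratic terms:
-344.0 x + 32.2 y = 10835.69
-561.2 x + 611.0 y = 73747.29
Solving the 2×2 system: x ≈ -22.1, y ≈ 100.4 km.

x ≈ -22.1 km, y ≈ 100.4 km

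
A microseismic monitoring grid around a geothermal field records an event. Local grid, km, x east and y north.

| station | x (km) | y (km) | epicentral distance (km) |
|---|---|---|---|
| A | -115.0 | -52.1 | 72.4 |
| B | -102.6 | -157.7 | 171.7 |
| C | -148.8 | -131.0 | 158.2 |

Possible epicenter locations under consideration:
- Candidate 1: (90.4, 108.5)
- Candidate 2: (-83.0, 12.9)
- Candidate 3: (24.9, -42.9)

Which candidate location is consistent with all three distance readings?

For each candidate, compare |candidate − station| to the reported distance:
Candidate 1: residuals A 188.3, B 157.1, C 180.3 → max 188.3 km
Candidate 2: residuals A 0.0, B 0.0, C 0.0 → max 0.0 km
Candidate 3: residuals A 67.8, B 0.1, C 36.6 → max 67.8 km
Only Candidate 2 has all residuals ≈ 0.

Candidate 2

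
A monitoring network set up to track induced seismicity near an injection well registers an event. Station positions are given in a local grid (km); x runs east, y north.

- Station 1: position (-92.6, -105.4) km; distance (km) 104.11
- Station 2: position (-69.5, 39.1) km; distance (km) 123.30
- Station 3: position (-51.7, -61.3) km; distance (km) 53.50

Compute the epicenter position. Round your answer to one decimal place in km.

Circle about each station: (x + 92.6)² + (y + 105.4)² = 104.11²; (x + 69.5)² + (y − 39.1)² = 123.30²; (x + 51.7)² + (y + 61.3)² = 53.50².
Subtracting the Station 1 equation from the Station 2 and Station 3 equations removes the quadratic terms:
46.2 x + 289.0 y = -17688.86
81.8 x + 88.2 y = -5276.70
Solving the 2×2 system: x ≈ 1.8, y ≈ -61.5 km.
Check against Station 1 (with the unrounded x, y): √((x + 92.6)²+(y + 105.4)²) = 104.11 ≈ 104.11 km. ✓

(1.8, -61.5)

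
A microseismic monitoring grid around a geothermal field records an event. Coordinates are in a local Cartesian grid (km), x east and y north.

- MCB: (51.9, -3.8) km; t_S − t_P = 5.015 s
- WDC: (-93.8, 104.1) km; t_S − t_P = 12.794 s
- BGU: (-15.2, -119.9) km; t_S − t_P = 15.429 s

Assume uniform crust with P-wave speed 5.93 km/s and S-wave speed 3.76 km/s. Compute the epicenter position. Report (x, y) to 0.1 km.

(18.1, 35.1)

Distance from S−P lag: d = Δt · v_P v_S / (v_P − v_S) = Δt · (5.93·3.76)/(5.93−3.76) ≈ 10.2750·Δt.
So d_MCB = 51.53, d_WDC = 131.46, d_BGU = 158.53 km.
Circle about each station: (x − 51.9)² + (y + 3.8)² = 51.53²; (x + 93.8)² + (y − 104.1)² = 131.46²; (x + 15.2)² + (y + 119.9)² = 158.53².
Subtracting pairs of circle equations eliminates x²+y² and gives linear equations (the radical axes):
-291.4 x + 215.8 y = 2300.81
-134.2 x − 232.2 y = -10577.42
Solving the 2×2 system: x ≈ 18.1, y ≈ 35.1 km.
Check against MCB (with the unrounded x, y): √((x − 51.9)²+(y + 3.8)²) = 51.53 ≈ 51.53 km. ✓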